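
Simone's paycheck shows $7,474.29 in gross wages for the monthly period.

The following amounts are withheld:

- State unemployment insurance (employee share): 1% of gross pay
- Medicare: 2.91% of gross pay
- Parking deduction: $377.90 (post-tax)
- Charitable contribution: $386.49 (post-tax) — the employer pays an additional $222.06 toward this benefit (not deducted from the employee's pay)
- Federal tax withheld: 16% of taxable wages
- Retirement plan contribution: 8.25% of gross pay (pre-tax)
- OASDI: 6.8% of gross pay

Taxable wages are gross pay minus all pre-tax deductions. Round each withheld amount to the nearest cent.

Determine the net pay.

$4,195.55

Retirement plan contribution: $7,474.29 × 0.0825 = $616.63
Taxable wages = $7,474.29 − $616.63 = $6,857.66
Federal tax withheld: $6,857.66 × 0.16 = $1,097.23
Medicare: $7,474.29 × 0.0291 = $217.50
OASDI: $7,474.29 × 0.068 = $508.25
State unemployment insurance (employee share): $7,474.29 × 0.01 = $74.74
Charitable contribution: $386.49
Parking deduction: $377.90
(Employer's $222.06 toward charitable contribution is not withheld from the employee.)
Total deductions = $616.63 + $1,097.23 + $217.50 + $508.25 + $74.74 + $386.49 + $377.90 = $3,278.74
Net pay = $7,474.29 − $3,278.74 = $4,195.55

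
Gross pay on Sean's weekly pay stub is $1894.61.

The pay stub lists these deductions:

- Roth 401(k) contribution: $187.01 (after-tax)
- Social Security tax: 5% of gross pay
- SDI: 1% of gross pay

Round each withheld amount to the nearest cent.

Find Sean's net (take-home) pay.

SDI: $1894.61 × 0.01 = $18.95
Social Security tax: $1894.61 × 0.05 = $94.73
Roth 401(k) contribution: $187.01
Total deductions = $18.95 + $94.73 + $187.01 = $300.69
Net pay = $1894.61 − $300.69 = $1593.92

$1593.92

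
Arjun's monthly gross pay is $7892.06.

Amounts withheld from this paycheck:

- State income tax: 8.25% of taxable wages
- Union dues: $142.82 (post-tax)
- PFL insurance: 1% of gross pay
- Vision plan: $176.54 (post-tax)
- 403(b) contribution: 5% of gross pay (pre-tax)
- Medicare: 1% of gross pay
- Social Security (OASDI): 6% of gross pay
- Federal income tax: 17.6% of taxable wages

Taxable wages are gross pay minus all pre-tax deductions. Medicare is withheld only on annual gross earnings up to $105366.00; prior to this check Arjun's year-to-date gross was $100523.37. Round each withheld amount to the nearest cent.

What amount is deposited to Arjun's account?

$4639.14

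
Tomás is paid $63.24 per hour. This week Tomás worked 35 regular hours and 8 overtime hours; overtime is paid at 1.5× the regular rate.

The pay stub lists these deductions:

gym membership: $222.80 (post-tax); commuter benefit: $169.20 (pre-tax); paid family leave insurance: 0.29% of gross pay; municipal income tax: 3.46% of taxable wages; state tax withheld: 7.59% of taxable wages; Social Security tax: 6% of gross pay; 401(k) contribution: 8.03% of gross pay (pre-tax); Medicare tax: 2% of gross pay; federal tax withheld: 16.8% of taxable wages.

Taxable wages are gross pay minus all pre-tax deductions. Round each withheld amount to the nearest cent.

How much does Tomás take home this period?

Regular pay: 35 × $63.24 = $2213.40
Overtime pay: 8 × $63.24 × 1.5 = $758.88
Gross pay = $2213.40 + $758.88 = $2972.28
401(k) contribution: $2972.28 × 0.0803 = $238.67
Commuter benefit: $169.20
Pre-tax total = $238.67 + $169.20 = $407.87
Taxable wages = $2972.28 − $407.87 = $2564.41
Federal tax withheld: $2564.41 × 0.168 = $430.82
State tax withheld: $2564.41 × 0.0759 = $194.64
Municipal income tax: $2564.41 × 0.0346 = $88.73
Social Security tax: $2972.28 × 0.06 = $178.34
Medicare tax: $2972.28 × 0.02 = $59.45
Paid family leave insurance: $2972.28 × 0.0029 = $8.62
Gym membership: $222.80
Total deductions = $238.67 + $169.20 + $430.82 + $194.64 + $88.73 + $178.34 + $59.45 + $8.62 + $222.80 = $1591.27
Net pay = $2972.28 − $1591.27 = $1381.01

$1381.01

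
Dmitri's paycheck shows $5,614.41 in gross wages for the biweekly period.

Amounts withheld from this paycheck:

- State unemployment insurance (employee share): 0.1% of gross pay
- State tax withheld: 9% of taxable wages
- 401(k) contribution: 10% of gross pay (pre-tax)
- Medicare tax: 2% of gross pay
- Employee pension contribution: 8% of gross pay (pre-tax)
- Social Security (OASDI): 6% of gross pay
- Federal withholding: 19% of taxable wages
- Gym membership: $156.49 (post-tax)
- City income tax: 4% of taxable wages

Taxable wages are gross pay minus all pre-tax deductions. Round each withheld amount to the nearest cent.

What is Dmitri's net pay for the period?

$2,519.35

Employee pension contribution: $5,614.41 × 0.08 = $449.15
401(k) contribution: $5,614.41 × 0.1 = $561.44
Pre-tax total = $449.15 + $561.44 = $1,010.59
Taxable wages = $5,614.41 − $1,010.59 = $4,603.82
City income tax: $4,603.82 × 0.04 = $184.15
Federal withholding: $4,603.82 × 0.19 = $874.73
State tax withheld: $4,603.82 × 0.09 = $414.34
Medicare tax: $5,614.41 × 0.02 = $112.29
Social Security (OASDI): $5,614.41 × 0.06 = $336.86
State unemployment insurance (employee share): $5,614.41 × 0.001 = $5.61
Gym membership: $156.49
Total deductions = $449.15 + $561.44 + $184.15 + $874.73 + $414.34 + $112.29 + $336.86 + $5.61 + $156.49 = $3,095.06
Net pay = $5,614.41 − $3,095.06 = $2,519.35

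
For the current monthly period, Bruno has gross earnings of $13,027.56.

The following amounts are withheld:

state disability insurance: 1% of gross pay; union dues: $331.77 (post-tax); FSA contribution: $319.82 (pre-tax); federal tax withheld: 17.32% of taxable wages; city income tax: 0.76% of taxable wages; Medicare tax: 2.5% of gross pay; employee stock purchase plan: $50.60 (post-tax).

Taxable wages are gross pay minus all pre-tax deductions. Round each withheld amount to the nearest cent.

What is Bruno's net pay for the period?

FSA contribution: $319.82
Taxable wages = $13,027.56 − $319.82 = $12,707.74
City income tax: $12,707.74 × 0.0076 = $96.58
Federal tax withheld: $12,707.74 × 0.1732 = $2,200.98
Medicare tax: $13,027.56 × 0.025 = $325.69
State disability insurance: $13,027.56 × 0.01 = $130.28
Employee stock purchase plan: $50.60
Union dues: $331.77
Total deductions = $319.82 + $96.58 + $2,200.98 + $325.69 + $130.28 + $50.60 + $331.77 = $3,455.72
Net pay = $13,027.56 − $3,455.72 = $9,571.84

$9,571.84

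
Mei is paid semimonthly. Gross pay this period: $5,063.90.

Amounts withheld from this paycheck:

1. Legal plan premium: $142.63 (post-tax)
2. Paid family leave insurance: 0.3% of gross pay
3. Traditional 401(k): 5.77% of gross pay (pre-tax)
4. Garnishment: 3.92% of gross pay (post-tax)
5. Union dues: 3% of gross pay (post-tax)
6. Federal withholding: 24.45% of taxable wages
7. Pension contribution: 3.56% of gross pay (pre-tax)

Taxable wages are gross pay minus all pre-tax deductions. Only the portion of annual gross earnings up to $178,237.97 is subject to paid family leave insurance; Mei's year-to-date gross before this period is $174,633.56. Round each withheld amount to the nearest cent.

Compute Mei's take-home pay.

Pension contribution: $5,063.90 × 0.0356 = $180.27
Traditional 401(k): $5,063.90 × 0.0577 = $292.19
Pre-tax total = $180.27 + $292.19 = $472.46
Taxable wages = $5,063.90 − $472.46 = $4,591.44
Federal withholding: $4,591.44 × 0.2445 = $1,122.61
Paid family leave insurance: only $178,237.97 − $174,633.56 = $3,604.41 of this check is subject → $3,604.41 × 0.003 = $10.81
Union dues: $5,063.90 × 0.03 = $151.92
Garnishment: $5,063.90 × 0.0392 = $198.50
Legal plan premium: $142.63
Total deductions = $180.27 + $292.19 + $1,122.61 + $10.81 + $151.92 + $198.50 + $142.63 = $2,098.93
Net pay = $5,063.90 − $2,098.93 = $2,964.97

$2,964.97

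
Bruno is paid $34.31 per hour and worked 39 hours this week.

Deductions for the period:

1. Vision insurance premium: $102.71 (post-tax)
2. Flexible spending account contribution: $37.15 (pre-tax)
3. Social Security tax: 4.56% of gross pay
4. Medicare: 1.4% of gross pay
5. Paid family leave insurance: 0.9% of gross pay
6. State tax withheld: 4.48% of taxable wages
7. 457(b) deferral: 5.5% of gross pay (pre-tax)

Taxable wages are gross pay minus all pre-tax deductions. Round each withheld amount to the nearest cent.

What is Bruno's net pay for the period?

Gross pay: 39 × $34.31 = $1,338.09
457(b) deferral: $1,338.09 × 0.055 = $73.59
Flexible spending account contribution: $37.15
Pre-tax total = $73.59 + $37.15 = $110.74
Taxable wages = $1,338.09 − $110.74 = $1,227.35
State tax withheld: $1,227.35 × 0.0448 = $54.99
Social Security tax: $1,338.09 × 0.0456 = $61.02
Paid family leave insurance: $1,338.09 × 0.009 = $12.04
Medicare: $1,338.09 × 0.014 = $18.73
Vision insurance premium: $102.71
Total deductions = $73.59 + $37.15 + $54.99 + $61.02 + $12.04 + $18.73 + $102.71 = $360.23
Net pay = $1,338.09 − $360.23 = $977.86

$977.86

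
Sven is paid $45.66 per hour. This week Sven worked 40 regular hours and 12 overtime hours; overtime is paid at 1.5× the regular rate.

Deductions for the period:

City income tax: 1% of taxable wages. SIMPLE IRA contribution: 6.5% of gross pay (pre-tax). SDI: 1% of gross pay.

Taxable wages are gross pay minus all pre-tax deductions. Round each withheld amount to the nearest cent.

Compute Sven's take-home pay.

$2,424.90

Regular pay: 40 × $45.66 = $1,826.40
Overtime pay: 12 × $45.66 × 1.5 = $821.88
Gross pay = $1,826.40 + $821.88 = $2,648.28
SIMPLE IRA contribution: $2,648.28 × 0.065 = $172.14
Taxable wages = $2,648.28 − $172.14 = $2,476.14
City income tax: $2,476.14 × 0.01 = $24.76
SDI: $2,648.28 × 0.01 = $26.48
Total deductions = $172.14 + $24.76 + $26.48 = $223.38
Net pay = $2,648.28 − $223.38 = $2,424.90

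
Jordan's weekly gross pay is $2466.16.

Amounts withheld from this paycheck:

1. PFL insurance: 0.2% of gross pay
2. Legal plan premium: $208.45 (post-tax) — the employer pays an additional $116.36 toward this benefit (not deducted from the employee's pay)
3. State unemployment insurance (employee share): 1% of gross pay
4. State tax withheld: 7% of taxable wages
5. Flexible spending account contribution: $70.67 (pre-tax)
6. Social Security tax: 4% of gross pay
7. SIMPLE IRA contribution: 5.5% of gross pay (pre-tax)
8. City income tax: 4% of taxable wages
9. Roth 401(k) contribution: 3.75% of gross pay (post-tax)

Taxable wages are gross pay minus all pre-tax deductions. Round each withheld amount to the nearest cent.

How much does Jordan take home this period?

Flexible spending account contribution: $70.67
SIMPLE IRA contribution: $2466.16 × 0.055 = $135.64
Pre-tax total = $70.67 + $135.64 = $206.31
Taxable wages = $2466.16 − $206.31 = $2259.85
City income tax: $2259.85 × 0.04 = $90.39
State tax withheld: $2259.85 × 0.07 = $158.19
PFL insurance: $2466.16 × 0.002 = $4.93
Social Security tax: $2466.16 × 0.04 = $98.65
State unemployment insurance (employee share): $2466.16 × 0.01 = $24.66
Legal plan premium: $208.45
Roth 401(k) contribution: $2466.16 × 0.0375 = $92.48
(Employer's $116.36 toward legal plan premium is not withheld from the employee.)
Total deductions = $70.67 + $135.64 + $90.39 + $158.19 + $4.93 + $98.65 + $24.66 + $208.45 + $92.48 = $884.06
Net pay = $2466.16 − $884.06 = $1582.10

$1582.10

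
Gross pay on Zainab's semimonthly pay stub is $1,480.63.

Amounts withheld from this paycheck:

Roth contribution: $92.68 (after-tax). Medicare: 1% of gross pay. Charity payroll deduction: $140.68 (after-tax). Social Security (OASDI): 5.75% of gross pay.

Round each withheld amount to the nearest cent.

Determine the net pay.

$1,147.32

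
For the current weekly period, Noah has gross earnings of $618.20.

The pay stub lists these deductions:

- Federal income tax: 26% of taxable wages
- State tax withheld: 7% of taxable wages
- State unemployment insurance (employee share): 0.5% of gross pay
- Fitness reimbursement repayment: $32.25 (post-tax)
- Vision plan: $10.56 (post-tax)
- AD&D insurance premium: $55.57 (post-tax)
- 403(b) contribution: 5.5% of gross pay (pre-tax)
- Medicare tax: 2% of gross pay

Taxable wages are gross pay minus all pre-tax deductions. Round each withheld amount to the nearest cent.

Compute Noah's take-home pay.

403(b) contribution: $618.20 × 0.055 = $34.00
Taxable wages = $618.20 − $34.00 = $584.20
Federal income tax: $584.20 × 0.26 = $151.89
State tax withheld: $584.20 × 0.07 = $40.89
Medicare tax: $618.20 × 0.02 = $12.36
State unemployment insurance (employee share): $618.20 × 0.005 = $3.09
Vision plan: $10.56
Fitness reimbursement repayment: $32.25
AD&D insurance premium: $55.57
Total deductions = $34.00 + $151.89 + $40.89 + $12.36 + $3.09 + $10.56 + $32.25 + $55.57 = $340.61
Net pay = $618.20 − $340.61 = $277.59

$277.59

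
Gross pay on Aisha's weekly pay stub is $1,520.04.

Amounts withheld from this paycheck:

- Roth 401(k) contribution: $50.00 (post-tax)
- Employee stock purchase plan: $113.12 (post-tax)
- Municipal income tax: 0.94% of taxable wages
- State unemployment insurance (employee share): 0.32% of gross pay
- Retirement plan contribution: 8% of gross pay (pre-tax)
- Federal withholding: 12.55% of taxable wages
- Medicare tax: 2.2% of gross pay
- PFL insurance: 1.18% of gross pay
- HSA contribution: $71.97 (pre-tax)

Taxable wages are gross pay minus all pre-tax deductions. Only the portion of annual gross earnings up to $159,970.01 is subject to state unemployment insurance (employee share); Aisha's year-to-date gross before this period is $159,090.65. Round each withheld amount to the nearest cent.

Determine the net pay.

HSA contribution: $71.97
Retirement plan contribution: $1,520.04 × 0.08 = $121.60
Pre-tax total = $71.97 + $121.60 = $193.57
Taxable wages = $1,520.04 − $193.57 = $1,326.47
Federal withholding: $1,326.47 × 0.1255 = $166.47
Municipal income tax: $1,326.47 × 0.0094 = $12.47
PFL insurance: $1,520.04 × 0.0118 = $17.94
State unemployment insurance (employee share): only $159,970.01 − $159,090.65 = $879.36 of this check is subject → $879.36 × 0.0032 = $2.81
Medicare tax: $1,520.04 × 0.022 = $33.44
Employee stock purchase plan: $113.12
Roth 401(k) contribution: $50.00
Total deductions = $71.97 + $121.60 + $166.47 + $12.47 + $17.94 + $2.81 + $33.44 + $113.12 + $50.00 = $589.82
Net pay = $1,520.04 − $589.82 = $930.22

$930.22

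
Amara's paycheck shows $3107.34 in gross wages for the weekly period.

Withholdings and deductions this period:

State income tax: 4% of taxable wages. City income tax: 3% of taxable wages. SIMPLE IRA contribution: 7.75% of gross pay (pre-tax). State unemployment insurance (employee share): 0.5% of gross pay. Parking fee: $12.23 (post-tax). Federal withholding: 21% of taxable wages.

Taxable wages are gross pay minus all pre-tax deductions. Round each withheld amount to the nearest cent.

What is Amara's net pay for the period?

SIMPLE IRA contribution: $3107.34 × 0.0775 = $240.82
Taxable wages = $3107.34 − $240.82 = $2866.52
City income tax: $2866.52 × 0.03 = $86.00
Federal withholding: $2866.52 × 0.21 = $601.97
State income tax: $2866.52 × 0.04 = $114.66
State unemployment insurance (employee share): $3107.34 × 0.005 = $15.54
Parking fee: $12.23
Total deductions = $240.82 + $86.00 + $601.97 + $114.66 + $15.54 + $12.23 = $1071.22
Net pay = $3107.34 − $1071.22 = $2036.12

$2036.12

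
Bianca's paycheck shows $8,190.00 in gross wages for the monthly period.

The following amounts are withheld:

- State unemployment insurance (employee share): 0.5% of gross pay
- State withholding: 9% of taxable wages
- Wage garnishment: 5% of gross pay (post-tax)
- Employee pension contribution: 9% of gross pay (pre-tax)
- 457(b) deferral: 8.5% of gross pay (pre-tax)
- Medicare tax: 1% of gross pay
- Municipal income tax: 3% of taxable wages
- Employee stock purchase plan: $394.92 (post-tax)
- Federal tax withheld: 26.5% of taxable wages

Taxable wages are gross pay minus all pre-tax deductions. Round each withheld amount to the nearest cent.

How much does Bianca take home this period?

$3,228.13

Employee pension contribution: $8,190.00 × 0.09 = $737.10
457(b) deferral: $8,190.00 × 0.085 = $696.15
Pre-tax total = $737.10 + $696.15 = $1,433.25
Taxable wages = $8,190.00 − $1,433.25 = $6,756.75
Municipal income tax: $6,756.75 × 0.03 = $202.70
State withholding: $6,756.75 × 0.09 = $608.11
Federal tax withheld: $6,756.75 × 0.265 = $1,790.54
State unemployment insurance (employee share): $8,190.00 × 0.005 = $40.95
Medicare tax: $8,190.00 × 0.01 = $81.90
Employee stock purchase plan: $394.92
Wage garnishment: $8,190.00 × 0.05 = $409.50
Total deductions = $737.10 + $696.15 + $202.70 + $608.11 + $1,790.54 + $40.95 + $81.90 + $394.92 + $409.50 = $4,961.87
Net pay = $8,190.00 − $4,961.87 = $3,228.13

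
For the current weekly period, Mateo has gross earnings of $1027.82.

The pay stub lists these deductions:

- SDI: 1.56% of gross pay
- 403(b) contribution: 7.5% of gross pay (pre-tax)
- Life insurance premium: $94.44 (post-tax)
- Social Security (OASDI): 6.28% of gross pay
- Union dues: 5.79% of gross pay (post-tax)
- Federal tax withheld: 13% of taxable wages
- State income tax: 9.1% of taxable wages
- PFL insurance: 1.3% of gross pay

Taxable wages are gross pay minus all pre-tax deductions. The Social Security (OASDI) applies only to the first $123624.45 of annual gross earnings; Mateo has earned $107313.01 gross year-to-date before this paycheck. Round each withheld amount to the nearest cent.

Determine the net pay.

$492.73

403(b) contribution: $1027.82 × 0.075 = $77.09
Taxable wages = $1027.82 − $77.09 = $950.73
State income tax: $950.73 × 0.091 = $86.52
Federal tax withheld: $950.73 × 0.13 = $123.59
SDI: $1027.82 × 0.0156 = $16.03
PFL insurance: $1027.82 × 0.013 = $13.36
Social Security (OASDI): cap not yet reached, full $1027.82 is subject → $1027.82 × 0.0628 = $64.55
Union dues: $1027.82 × 0.0579 = $59.51
Life insurance premium: $94.44
Total deductions = $77.09 + $86.52 + $123.59 + $16.03 + $13.36 + $64.55 + $59.51 + $94.44 = $535.09
Net pay = $1027.82 − $535.09 = $492.73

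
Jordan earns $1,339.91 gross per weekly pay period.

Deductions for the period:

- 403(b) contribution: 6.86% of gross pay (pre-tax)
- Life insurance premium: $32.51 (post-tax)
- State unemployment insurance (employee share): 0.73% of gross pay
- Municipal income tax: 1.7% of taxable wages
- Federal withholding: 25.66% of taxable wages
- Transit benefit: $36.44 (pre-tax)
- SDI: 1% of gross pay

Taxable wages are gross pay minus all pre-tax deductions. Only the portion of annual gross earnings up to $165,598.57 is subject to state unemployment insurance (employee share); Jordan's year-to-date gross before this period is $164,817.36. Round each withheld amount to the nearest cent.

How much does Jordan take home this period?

Transit benefit: $36.44
403(b) contribution: $1,339.91 × 0.0686 = $91.92
Pre-tax total = $36.44 + $91.92 = $128.36
Taxable wages = $1,339.91 − $128.36 = $1,211.55
Federal withholding: $1,211.55 × 0.2566 = $310.88
Municipal income tax: $1,211.55 × 0.017 = $20.60
SDI: $1,339.91 × 0.01 = $13.40
State unemployment insurance (employee share): only $165,598.57 − $164,817.36 = $781.21 of this check is subject → $781.21 × 0.0073 = $5.70
Life insurance premium: $32.51
Total deductions = $36.44 + $91.92 + $310.88 + $20.60 + $13.40 + $5.70 + $32.51 = $511.45
Net pay = $1,339.91 − $511.45 = $828.46

$828.46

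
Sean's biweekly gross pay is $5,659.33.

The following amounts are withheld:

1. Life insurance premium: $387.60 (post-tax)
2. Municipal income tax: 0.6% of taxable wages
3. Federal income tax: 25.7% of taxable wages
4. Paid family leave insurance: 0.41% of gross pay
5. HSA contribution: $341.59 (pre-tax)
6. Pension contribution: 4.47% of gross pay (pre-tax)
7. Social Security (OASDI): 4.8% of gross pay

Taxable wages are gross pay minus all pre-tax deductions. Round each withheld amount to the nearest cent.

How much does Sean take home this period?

$3,050.28

Pension contribution: $5,659.33 × 0.0447 = $252.97
HSA contribution: $341.59
Pre-tax total = $252.97 + $341.59 = $594.56
Taxable wages = $5,659.33 − $594.56 = $5,064.77
Municipal income tax: $5,064.77 × 0.006 = $30.39
Federal income tax: $5,064.77 × 0.257 = $1,301.65
Paid family leave insurance: $5,659.33 × 0.0041 = $23.20
Social Security (OASDI): $5,659.33 × 0.048 = $271.65
Life insurance premium: $387.60
Total deductions = $252.97 + $341.59 + $30.39 + $1,301.65 + $23.20 + $271.65 + $387.60 = $2,609.05
Net pay = $5,659.33 − $2,609.05 = $3,050.28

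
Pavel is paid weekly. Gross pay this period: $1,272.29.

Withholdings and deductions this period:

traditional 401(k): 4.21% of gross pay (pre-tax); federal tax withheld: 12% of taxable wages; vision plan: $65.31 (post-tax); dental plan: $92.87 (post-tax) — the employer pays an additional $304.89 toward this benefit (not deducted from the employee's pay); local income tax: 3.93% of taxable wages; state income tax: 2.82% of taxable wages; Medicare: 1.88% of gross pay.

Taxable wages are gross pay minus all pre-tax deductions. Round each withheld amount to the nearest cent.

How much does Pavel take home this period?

Traditional 401(k): $1,272.29 × 0.0421 = $53.56
Taxable wages = $1,272.29 − $53.56 = $1,218.73
State income tax: $1,218.73 × 0.0282 = $34.37
Local income tax: $1,218.73 × 0.0393 = $47.90
Federal tax withheld: $1,218.73 × 0.12 = $146.25
Medicare: $1,272.29 × 0.0188 = $23.92
Vision plan: $65.31
Dental plan: $92.87
(Employer's $304.89 toward dental plan is not withheld from the employee.)
Total deductions = $53.56 + $34.37 + $47.90 + $146.25 + $23.92 + $65.31 + $92.87 = $464.18
Net pay = $1,272.29 − $464.18 = $808.11

$808.11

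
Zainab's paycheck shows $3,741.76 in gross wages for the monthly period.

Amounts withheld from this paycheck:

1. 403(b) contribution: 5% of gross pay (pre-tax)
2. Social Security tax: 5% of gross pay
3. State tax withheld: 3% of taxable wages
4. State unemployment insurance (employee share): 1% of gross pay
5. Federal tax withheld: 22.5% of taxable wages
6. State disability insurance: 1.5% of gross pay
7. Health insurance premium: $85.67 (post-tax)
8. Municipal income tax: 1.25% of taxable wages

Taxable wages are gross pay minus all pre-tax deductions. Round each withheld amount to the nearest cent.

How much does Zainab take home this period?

403(b) contribution: $3,741.76 × 0.05 = $187.09
Taxable wages = $3,741.76 − $187.09 = $3,554.67
Federal tax withheld: $3,554.67 × 0.225 = $799.80
Municipal income tax: $3,554.67 × 0.0125 = $44.43
State tax withheld: $3,554.67 × 0.03 = $106.64
Social Security tax: $3,741.76 × 0.05 = $187.09
State disability insurance: $3,741.76 × 0.015 = $56.13
State unemployment insurance (employee share): $3,741.76 × 0.01 = $37.42
Health insurance premium: $85.67
Total deductions = $187.09 + $799.80 + $44.43 + $106.64 + $187.09 + $56.13 + $37.42 + $85.67 = $1,504.27
Net pay = $3,741.76 − $1,504.27 = $2,237.49

$2,237.49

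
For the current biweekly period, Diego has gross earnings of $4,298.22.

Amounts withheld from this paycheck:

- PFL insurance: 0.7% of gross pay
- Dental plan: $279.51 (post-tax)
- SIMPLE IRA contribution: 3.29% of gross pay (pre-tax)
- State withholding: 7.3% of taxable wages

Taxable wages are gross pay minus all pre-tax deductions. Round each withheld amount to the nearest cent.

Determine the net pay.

SIMPLE IRA contribution: $4,298.22 × 0.0329 = $141.41
Taxable wages = $4,298.22 − $141.41 = $4,156.81
State withholding: $4,156.81 × 0.073 = $303.45
PFL insurance: $4,298.22 × 0.007 = $30.09
Dental plan: $279.51
Total deductions = $141.41 + $303.45 + $30.09 + $279.51 = $754.46
Net pay = $4,298.22 − $754.46 = $3,543.76

$3,543.76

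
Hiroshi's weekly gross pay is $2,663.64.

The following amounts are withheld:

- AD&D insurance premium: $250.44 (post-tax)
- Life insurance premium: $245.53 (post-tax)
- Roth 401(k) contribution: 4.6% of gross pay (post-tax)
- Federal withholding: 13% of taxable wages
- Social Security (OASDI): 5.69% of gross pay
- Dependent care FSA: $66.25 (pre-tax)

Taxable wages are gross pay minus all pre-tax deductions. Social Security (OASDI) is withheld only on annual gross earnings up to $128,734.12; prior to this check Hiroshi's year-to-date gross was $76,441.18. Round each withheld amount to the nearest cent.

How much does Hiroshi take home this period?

$1,489.67

Dependent care FSA: $66.25
Taxable wages = $2,663.64 − $66.25 = $2,597.39
Federal withholding: $2,597.39 × 0.13 = $337.66
Social Security (OASDI): cap not yet reached, full $2,663.64 is subject → $2,663.64 × 0.0569 = $151.56
Roth 401(k) contribution: $2,663.64 × 0.046 = $122.53
Life insurance premium: $245.53
AD&D insurance premium: $250.44
Total deductions = $66.25 + $337.66 + $151.56 + $122.53 + $245.53 + $250.44 = $1,173.97
Net pay = $2,663.64 − $1,173.97 = $1,489.67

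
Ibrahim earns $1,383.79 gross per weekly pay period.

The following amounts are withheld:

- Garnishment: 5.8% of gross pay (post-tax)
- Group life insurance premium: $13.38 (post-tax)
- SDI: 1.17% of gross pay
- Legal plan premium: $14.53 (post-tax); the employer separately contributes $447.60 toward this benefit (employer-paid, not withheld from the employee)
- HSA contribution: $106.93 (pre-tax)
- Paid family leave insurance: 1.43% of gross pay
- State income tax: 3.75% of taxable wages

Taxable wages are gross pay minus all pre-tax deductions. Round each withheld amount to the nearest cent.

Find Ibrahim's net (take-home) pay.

$1,084.83

HSA contribution: $106.93
Taxable wages = $1,383.79 − $106.93 = $1,276.86
State income tax: $1,276.86 × 0.0375 = $47.88
SDI: $1,383.79 × 0.0117 = $16.19
Paid family leave insurance: $1,383.79 × 0.0143 = $19.79
Legal plan premium: $14.53
Garnishment: $1,383.79 × 0.058 = $80.26
Group life insurance premium: $13.38
(Employer's $447.60 toward legal plan premium is not withheld from the employee.)
Total deductions = $106.93 + $47.88 + $16.19 + $19.79 + $14.53 + $80.26 + $13.38 = $298.96
Net pay = $1,383.79 − $298.96 = $1,084.83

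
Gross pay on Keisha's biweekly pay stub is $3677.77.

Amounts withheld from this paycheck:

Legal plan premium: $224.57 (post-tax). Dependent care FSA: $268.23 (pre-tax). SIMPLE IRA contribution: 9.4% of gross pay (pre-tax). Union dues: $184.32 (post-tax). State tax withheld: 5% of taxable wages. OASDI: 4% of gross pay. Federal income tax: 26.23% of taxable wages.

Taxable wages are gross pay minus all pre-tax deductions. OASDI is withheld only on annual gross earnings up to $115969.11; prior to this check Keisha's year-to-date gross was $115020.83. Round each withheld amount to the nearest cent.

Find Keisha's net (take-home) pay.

SIMPLE IRA contribution: $3677.77 × 0.094 = $345.71
Dependent care FSA: $268.23
Pre-tax total = $345.71 + $268.23 = $613.94
Taxable wages = $3677.77 − $613.94 = $3063.83
State tax withheld: $3063.83 × 0.05 = $153.19
Federal income tax: $3063.83 × 0.2623 = $803.64
OASDI: only $115969.11 − $115020.83 = $948.28 of this check is subject → $948.28 × 0.04 = $37.93
Union dues: $184.32
Legal plan premium: $224.57
Total deductions = $345.71 + $268.23 + $153.19 + $803.64 + $37.93 + $184.32 + $224.57 = $2017.59
Net pay = $3677.77 − $2017.59 = $1660.18

$1660.18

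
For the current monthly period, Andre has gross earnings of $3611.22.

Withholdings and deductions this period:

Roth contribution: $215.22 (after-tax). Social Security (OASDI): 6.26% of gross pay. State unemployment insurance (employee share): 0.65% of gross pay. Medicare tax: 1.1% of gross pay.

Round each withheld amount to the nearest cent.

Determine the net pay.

Medicare tax: $3611.22 × 0.011 = $39.72
State unemployment insurance (employee share): $3611.22 × 0.0065 = $23.47
Social Security (OASDI): $3611.22 × 0.0626 = $226.06
Roth contribution: $215.22
Total deductions = $39.72 + $23.47 + $226.06 + $215.22 = $504.47
Net pay = $3611.22 − $504.47 = $3106.75

$3106.75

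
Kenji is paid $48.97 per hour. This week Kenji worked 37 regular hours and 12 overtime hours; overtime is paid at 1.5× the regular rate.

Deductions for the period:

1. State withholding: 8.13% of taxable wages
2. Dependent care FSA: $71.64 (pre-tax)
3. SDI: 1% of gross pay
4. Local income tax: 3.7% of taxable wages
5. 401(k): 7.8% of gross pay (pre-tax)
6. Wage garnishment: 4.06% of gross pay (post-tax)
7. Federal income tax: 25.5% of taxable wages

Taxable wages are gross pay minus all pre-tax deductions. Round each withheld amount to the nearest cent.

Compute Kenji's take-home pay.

Regular pay: 37 × $48.97 = $1,811.89
Overtime pay: 12 × $48.97 × 1.5 = $881.46
Gross pay = $1,811.89 + $881.46 = $2,693.35
401(k): $2,693.35 × 0.078 = $210.08
Dependent care FSA: $71.64
Pre-tax total = $210.08 + $71.64 = $281.72
Taxable wages = $2,693.35 − $281.72 = $2,411.63
Federal income tax: $2,411.63 × 0.255 = $614.97
State withholding: $2,411.63 × 0.0813 = $196.07
Local income tax: $2,411.63 × 0.037 = $89.23
SDI: $2,693.35 × 0.01 = $26.93
Wage garnishment: $2,693.35 × 0.0406 = $109.35
Total deductions = $210.08 + $71.64 + $614.97 + $196.07 + $89.23 + $26.93 + $109.35 = $1,318.27
Net pay = $2,693.35 − $1,318.27 = $1,375.08

$1,375.08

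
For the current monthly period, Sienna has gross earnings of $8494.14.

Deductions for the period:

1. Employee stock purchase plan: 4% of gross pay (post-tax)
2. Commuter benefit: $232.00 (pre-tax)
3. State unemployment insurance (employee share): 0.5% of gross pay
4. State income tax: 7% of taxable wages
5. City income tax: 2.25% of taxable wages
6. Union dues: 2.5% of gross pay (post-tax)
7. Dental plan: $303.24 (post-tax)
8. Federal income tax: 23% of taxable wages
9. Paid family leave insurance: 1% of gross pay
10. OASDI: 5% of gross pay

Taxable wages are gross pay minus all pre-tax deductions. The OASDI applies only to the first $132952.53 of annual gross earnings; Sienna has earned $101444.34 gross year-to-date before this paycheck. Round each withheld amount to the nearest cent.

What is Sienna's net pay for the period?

Commuter benefit: $232.00
Taxable wages = $8494.14 − $232.00 = $8262.14
State income tax: $8262.14 × 0.07 = $578.35
City income tax: $8262.14 × 0.0225 = $185.90
Federal income tax: $8262.14 × 0.23 = $1900.29
State unemployment insurance (employee share): $8494.14 × 0.005 = $42.47
Paid family leave insurance: $8494.14 × 0.01 = $84.94
OASDI: cap not yet reached, full $8494.14 is subject → $8494.14 × 0.05 = $424.71
Employee stock purchase plan: $8494.14 × 0.04 = $339.77
Union dues: $8494.14 × 0.025 = $212.35
Dental plan: $303.24
Total deductions = $232.00 + $578.35 + $185.90 + $1900.29 + $42.47 + $84.94 + $424.71 + $339.77 + $212.35 + $303.24 = $4304.02
Net pay = $8494.14 − $4304.02 = $4190.12

$4190.12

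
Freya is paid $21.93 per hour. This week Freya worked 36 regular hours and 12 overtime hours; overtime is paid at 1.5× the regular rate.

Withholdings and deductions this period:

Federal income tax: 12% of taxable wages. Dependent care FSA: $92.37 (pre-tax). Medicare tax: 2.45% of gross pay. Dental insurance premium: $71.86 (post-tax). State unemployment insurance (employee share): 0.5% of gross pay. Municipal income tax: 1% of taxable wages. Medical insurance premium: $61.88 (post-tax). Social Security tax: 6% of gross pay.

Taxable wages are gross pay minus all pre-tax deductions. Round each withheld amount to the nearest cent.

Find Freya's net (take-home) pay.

$710.19

Regular pay: 36 × $21.93 = $789.48
Overtime pay: 12 × $21.93 × 1.5 = $394.74
Gross pay = $789.48 + $394.74 = $1,184.22
Dependent care FSA: $92.37
Taxable wages = $1,184.22 − $92.37 = $1,091.85
Federal income tax: $1,091.85 × 0.12 = $131.02
Municipal income tax: $1,091.85 × 0.01 = $10.92
Social Security tax: $1,184.22 × 0.06 = $71.05
State unemployment insurance (employee share): $1,184.22 × 0.005 = $5.92
Medicare tax: $1,184.22 × 0.0245 = $29.01
Medical insurance premium: $61.88
Dental insurance premium: $71.86
Total deductions = $92.37 + $131.02 + $10.92 + $71.05 + $5.92 + $29.01 + $61.88 + $71.86 = $474.03
Net pay = $1,184.22 − $474.03 = $710.19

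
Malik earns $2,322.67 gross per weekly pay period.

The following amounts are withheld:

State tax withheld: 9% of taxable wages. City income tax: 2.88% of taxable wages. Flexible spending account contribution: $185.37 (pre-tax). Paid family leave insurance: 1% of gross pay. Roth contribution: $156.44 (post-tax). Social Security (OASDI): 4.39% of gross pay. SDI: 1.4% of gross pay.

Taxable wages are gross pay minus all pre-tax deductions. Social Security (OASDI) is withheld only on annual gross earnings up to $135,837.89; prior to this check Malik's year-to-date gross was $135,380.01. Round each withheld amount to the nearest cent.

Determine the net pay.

Flexible spending account contribution: $185.37
Taxable wages = $2,322.67 − $185.37 = $2,137.30
City income tax: $2,137.30 × 0.0288 = $61.55
State tax withheld: $2,137.30 × 0.09 = $192.36
SDI: $2,322.67 × 0.014 = $32.52
Paid family leave insurance: $2,322.67 × 0.01 = $23.23
Social Security (OASDI): only $135,837.89 − $135,380.01 = $457.88 of this check is subject → $457.88 × 0.0439 = $20.10
Roth contribution: $156.44
Total deductions = $185.37 + $61.55 + $192.36 + $32.52 + $23.23 + $20.10 + $156.44 = $671.57
Net pay = $2,322.67 − $671.57 = $1,651.10

$1,651.10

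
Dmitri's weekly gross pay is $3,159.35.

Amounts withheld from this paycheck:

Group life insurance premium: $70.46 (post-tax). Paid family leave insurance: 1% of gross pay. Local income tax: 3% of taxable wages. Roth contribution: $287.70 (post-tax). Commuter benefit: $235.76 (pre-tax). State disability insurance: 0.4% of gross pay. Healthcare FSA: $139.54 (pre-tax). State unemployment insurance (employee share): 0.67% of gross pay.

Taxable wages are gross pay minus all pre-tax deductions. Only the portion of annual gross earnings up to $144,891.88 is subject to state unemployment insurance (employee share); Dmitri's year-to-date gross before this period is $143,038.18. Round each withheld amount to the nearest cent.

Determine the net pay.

$2,285.72

Commuter benefit: $235.76
Healthcare FSA: $139.54
Pre-tax total = $235.76 + $139.54 = $375.30
Taxable wages = $3,159.35 − $375.30 = $2,784.05
Local income tax: $2,784.05 × 0.03 = $83.52
Paid family leave insurance: $3,159.35 × 0.01 = $31.59
State disability insurance: $3,159.35 × 0.004 = $12.64
State unemployment insurance (employee share): only $144,891.88 − $143,038.18 = $1,853.70 of this check is subject → $1,853.70 × 0.0067 = $12.42
Group life insurance premium: $70.46
Roth contribution: $287.70
Total deductions = $235.76 + $139.54 + $83.52 + $31.59 + $12.64 + $12.42 + $70.46 + $287.70 = $873.63
Net pay = $3,159.35 − $873.63 = $2,285.72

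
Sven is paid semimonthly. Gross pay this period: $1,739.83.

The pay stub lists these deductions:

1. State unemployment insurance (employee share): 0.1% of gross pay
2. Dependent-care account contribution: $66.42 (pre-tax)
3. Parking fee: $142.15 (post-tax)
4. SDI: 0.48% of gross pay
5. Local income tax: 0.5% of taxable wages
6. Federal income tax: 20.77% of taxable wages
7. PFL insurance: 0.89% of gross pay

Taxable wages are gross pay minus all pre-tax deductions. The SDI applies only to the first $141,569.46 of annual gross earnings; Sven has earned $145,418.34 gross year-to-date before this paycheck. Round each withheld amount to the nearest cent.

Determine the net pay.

$1,158.10

Dependent-care account contribution: $66.42
Taxable wages = $1,739.83 − $66.42 = $1,673.41
Local income tax: $1,673.41 × 0.005 = $8.37
Federal income tax: $1,673.41 × 0.2077 = $347.57
State unemployment insurance (employee share): $1,739.83 × 0.001 = $1.74
PFL insurance: $1,739.83 × 0.0089 = $15.48
SDI: annual cap $141,569.46 already reached (YTD $145,418.34), so $0.00
Parking fee: $142.15
Total deductions = $66.42 + $8.37 + $347.57 + $1.74 + $15.48 + $0.00 + $142.15 = $581.73
Net pay = $1,739.83 − $581.73 = $1,158.10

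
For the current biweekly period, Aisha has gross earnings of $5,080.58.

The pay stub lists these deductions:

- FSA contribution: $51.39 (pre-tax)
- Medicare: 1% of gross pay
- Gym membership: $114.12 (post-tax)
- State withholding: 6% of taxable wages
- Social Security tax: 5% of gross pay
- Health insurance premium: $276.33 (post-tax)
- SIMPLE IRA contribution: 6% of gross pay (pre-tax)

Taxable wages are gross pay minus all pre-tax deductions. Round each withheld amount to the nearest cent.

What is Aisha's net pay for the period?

FSA contribution: $51.39
SIMPLE IRA contribution: $5,080.58 × 0.06 = $304.83
Pre-tax total = $51.39 + $304.83 = $356.22
Taxable wages = $5,080.58 − $356.22 = $4,724.36
State withholding: $4,724.36 × 0.06 = $283.46
Social Security tax: $5,080.58 × 0.05 = $254.03
Medicare: $5,080.58 × 0.01 = $50.81
Health insurance premium: $276.33
Gym membership: $114.12
Total deductions = $51.39 + $304.83 + $283.46 + $254.03 + $50.81 + $276.33 + $114.12 = $1,334.97
Net pay = $5,080.58 − $1,334.97 = $3,745.61

$3,745.61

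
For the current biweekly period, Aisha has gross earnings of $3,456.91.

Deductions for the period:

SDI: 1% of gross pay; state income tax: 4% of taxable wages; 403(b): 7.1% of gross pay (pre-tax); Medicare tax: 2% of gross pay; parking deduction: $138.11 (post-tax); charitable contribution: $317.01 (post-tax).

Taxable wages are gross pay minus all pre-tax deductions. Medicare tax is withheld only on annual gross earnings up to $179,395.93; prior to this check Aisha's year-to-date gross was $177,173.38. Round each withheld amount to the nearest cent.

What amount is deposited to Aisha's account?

$2,548.87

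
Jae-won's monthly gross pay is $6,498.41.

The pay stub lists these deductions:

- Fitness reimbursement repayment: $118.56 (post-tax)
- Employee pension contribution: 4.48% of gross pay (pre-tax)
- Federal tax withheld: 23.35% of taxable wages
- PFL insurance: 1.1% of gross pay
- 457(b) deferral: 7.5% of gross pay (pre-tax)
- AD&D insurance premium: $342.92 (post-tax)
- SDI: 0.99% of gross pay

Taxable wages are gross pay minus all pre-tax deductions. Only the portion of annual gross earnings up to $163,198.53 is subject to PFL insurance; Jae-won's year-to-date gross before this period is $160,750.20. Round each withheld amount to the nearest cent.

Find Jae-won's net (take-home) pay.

$3,831.56

Employee pension contribution: $6,498.41 × 0.0448 = $291.13
457(b) deferral: $6,498.41 × 0.075 = $487.38
Pre-tax total = $291.13 + $487.38 = $778.51
Taxable wages = $6,498.41 − $778.51 = $5,719.90
Federal tax withheld: $5,719.90 × 0.2335 = $1,335.60
PFL insurance: only $163,198.53 − $160,750.20 = $2,448.33 of this check is subject → $2,448.33 × 0.011 = $26.93
SDI: $6,498.41 × 0.0099 = $64.33
AD&D insurance premium: $342.92
Fitness reimbursement repayment: $118.56
Total deductions = $291.13 + $487.38 + $1,335.60 + $26.93 + $64.33 + $342.92 + $118.56 = $2,666.85
Net pay = $6,498.41 − $2,666.85 = $3,831.56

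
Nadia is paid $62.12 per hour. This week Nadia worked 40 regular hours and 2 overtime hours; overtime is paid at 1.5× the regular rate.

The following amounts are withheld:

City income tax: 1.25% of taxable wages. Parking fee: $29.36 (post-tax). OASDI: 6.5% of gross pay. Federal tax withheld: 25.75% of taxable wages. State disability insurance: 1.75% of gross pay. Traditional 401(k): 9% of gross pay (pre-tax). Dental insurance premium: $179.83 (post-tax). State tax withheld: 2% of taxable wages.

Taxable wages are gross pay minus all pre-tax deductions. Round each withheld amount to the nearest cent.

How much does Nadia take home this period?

$1296.27

Regular pay: 40 × $62.12 = $2484.80
Overtime pay: 2 × $62.12 × 1.5 = $186.36
Gross pay = $2484.80 + $186.36 = $2671.16
Traditional 401(k): $2671.16 × 0.09 = $240.40
Taxable wages = $2671.16 − $240.40 = $2430.76
City income tax: $2430.76 × 0.0125 = $30.38
State tax withheld: $2430.76 × 0.02 = $48.62
Federal tax withheld: $2430.76 × 0.2575 = $625.92
OASDI: $2671.16 × 0.065 = $173.63
State disability insurance: $2671.16 × 0.0175 = $46.75
Dental insurance premium: $179.83
Parking fee: $29.36
Total deductions = $240.40 + $30.38 + $48.62 + $625.92 + $173.63 + $46.75 + $179.83 + $29.36 = $1374.89
Net pay = $2671.16 − $1374.89 = $1296.27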